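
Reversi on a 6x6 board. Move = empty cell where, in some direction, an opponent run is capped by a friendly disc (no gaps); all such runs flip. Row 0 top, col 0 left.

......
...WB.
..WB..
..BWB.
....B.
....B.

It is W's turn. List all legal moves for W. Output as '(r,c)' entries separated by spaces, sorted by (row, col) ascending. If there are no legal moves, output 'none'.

Answer: (1,5) (2,4) (3,1) (3,5) (4,2) (5,5)

Derivation:
(0,3): no bracket -> illegal
(0,4): no bracket -> illegal
(0,5): no bracket -> illegal
(1,2): no bracket -> illegal
(1,5): flips 1 -> legal
(2,1): no bracket -> illegal
(2,4): flips 1 -> legal
(2,5): no bracket -> illegal
(3,1): flips 1 -> legal
(3,5): flips 1 -> legal
(4,1): no bracket -> illegal
(4,2): flips 1 -> legal
(4,3): no bracket -> illegal
(4,5): no bracket -> illegal
(5,3): no bracket -> illegal
(5,5): flips 1 -> legal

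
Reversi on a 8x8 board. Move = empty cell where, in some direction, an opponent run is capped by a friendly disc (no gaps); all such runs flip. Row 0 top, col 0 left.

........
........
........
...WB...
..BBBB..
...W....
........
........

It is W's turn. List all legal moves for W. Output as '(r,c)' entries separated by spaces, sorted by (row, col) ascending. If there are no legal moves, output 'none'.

(2,3): no bracket -> illegal
(2,4): no bracket -> illegal
(2,5): no bracket -> illegal
(3,1): flips 1 -> legal
(3,2): no bracket -> illegal
(3,5): flips 2 -> legal
(3,6): no bracket -> illegal
(4,1): no bracket -> illegal
(4,6): no bracket -> illegal
(5,1): flips 1 -> legal
(5,2): no bracket -> illegal
(5,4): no bracket -> illegal
(5,5): flips 1 -> legal
(5,6): no bracket -> illegal

Answer: (3,1) (3,5) (5,1) (5,5)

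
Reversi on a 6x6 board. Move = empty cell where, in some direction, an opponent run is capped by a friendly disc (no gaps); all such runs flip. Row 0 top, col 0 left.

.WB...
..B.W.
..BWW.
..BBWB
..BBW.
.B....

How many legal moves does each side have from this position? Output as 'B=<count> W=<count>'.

-- B to move --
(0,0): flips 1 -> legal
(0,3): no bracket -> illegal
(0,4): no bracket -> illegal
(0,5): flips 2 -> legal
(1,0): no bracket -> illegal
(1,1): no bracket -> illegal
(1,3): flips 2 -> legal
(1,5): flips 1 -> legal
(2,5): flips 3 -> legal
(4,5): flips 3 -> legal
(5,3): flips 1 -> legal
(5,4): no bracket -> illegal
(5,5): flips 1 -> legal
B mobility = 8
-- W to move --
(0,3): flips 1 -> legal
(1,1): flips 2 -> legal
(1,3): no bracket -> illegal
(2,1): flips 1 -> legal
(2,5): no bracket -> illegal
(3,1): flips 2 -> legal
(4,0): no bracket -> illegal
(4,1): flips 3 -> legal
(4,5): no bracket -> illegal
(5,0): no bracket -> illegal
(5,2): flips 1 -> legal
(5,3): flips 2 -> legal
(5,4): no bracket -> illegal
W mobility = 7

Answer: B=8 W=7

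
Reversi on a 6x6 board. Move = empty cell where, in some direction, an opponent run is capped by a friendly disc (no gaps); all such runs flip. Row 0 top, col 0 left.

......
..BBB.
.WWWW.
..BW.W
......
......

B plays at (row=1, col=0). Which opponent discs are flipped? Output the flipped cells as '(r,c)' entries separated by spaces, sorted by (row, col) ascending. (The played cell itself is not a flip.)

Dir NW: edge -> no flip
Dir N: first cell '.' (not opp) -> no flip
Dir NE: first cell '.' (not opp) -> no flip
Dir W: edge -> no flip
Dir E: first cell '.' (not opp) -> no flip
Dir SW: edge -> no flip
Dir S: first cell '.' (not opp) -> no flip
Dir SE: opp run (2,1) capped by B -> flip

Answer: (2,1)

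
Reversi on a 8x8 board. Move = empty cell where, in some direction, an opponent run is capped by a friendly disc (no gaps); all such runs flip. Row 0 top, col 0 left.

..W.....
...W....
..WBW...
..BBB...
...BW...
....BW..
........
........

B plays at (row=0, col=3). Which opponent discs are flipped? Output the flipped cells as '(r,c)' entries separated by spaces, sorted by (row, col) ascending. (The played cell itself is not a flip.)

Answer: (1,3)

Derivation:
Dir NW: edge -> no flip
Dir N: edge -> no flip
Dir NE: edge -> no flip
Dir W: opp run (0,2), next='.' -> no flip
Dir E: first cell '.' (not opp) -> no flip
Dir SW: first cell '.' (not opp) -> no flip
Dir S: opp run (1,3) capped by B -> flip
Dir SE: first cell '.' (not opp) -> no flip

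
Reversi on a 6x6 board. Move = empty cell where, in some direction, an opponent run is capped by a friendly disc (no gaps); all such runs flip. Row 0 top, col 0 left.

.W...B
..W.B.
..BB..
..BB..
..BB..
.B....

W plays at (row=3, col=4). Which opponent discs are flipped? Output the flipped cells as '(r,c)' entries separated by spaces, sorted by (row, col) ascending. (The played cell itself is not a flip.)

Dir NW: opp run (2,3) capped by W -> flip
Dir N: first cell '.' (not opp) -> no flip
Dir NE: first cell '.' (not opp) -> no flip
Dir W: opp run (3,3) (3,2), next='.' -> no flip
Dir E: first cell '.' (not opp) -> no flip
Dir SW: opp run (4,3), next='.' -> no flip
Dir S: first cell '.' (not opp) -> no flip
Dir SE: first cell '.' (not opp) -> no flip

Answer: (2,3)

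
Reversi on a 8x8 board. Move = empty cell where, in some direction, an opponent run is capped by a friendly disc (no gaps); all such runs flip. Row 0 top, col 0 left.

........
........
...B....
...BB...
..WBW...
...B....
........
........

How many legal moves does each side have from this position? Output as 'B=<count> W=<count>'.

Answer: B=7 W=4

Derivation:
-- B to move --
(3,1): flips 1 -> legal
(3,2): no bracket -> illegal
(3,5): flips 1 -> legal
(4,1): flips 1 -> legal
(4,5): flips 1 -> legal
(5,1): flips 1 -> legal
(5,2): no bracket -> illegal
(5,4): flips 1 -> legal
(5,5): flips 1 -> legal
B mobility = 7
-- W to move --
(1,2): no bracket -> illegal
(1,3): no bracket -> illegal
(1,4): no bracket -> illegal
(2,2): flips 1 -> legal
(2,4): flips 2 -> legal
(2,5): no bracket -> illegal
(3,2): no bracket -> illegal
(3,5): no bracket -> illegal
(4,5): no bracket -> illegal
(5,2): no bracket -> illegal
(5,4): no bracket -> illegal
(6,2): flips 1 -> legal
(6,3): no bracket -> illegal
(6,4): flips 1 -> legal
W mobility = 4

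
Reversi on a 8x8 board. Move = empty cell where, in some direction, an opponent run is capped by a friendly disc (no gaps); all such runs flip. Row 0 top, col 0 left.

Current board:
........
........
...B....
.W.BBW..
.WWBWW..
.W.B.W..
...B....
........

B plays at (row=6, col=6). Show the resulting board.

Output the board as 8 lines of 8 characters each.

Answer: ........
........
...B....
.W.BBW..
.WWBBW..
.W.B.B..
...B..B.
........

Derivation:
Place B at (6,6); scan 8 dirs for brackets.
Dir NW: opp run (5,5) (4,4) capped by B -> flip
Dir N: first cell '.' (not opp) -> no flip
Dir NE: first cell '.' (not opp) -> no flip
Dir W: first cell '.' (not opp) -> no flip
Dir E: first cell '.' (not opp) -> no flip
Dir SW: first cell '.' (not opp) -> no flip
Dir S: first cell '.' (not opp) -> no flip
Dir SE: first cell '.' (not opp) -> no flip
All flips: (4,4) (5,5)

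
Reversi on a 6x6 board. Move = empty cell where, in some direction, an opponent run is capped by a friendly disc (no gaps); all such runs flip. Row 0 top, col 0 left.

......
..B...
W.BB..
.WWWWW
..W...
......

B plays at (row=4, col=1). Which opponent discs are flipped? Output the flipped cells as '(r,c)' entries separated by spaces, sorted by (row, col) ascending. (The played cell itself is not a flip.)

Dir NW: first cell '.' (not opp) -> no flip
Dir N: opp run (3,1), next='.' -> no flip
Dir NE: opp run (3,2) capped by B -> flip
Dir W: first cell '.' (not opp) -> no flip
Dir E: opp run (4,2), next='.' -> no flip
Dir SW: first cell '.' (not opp) -> no flip
Dir S: first cell '.' (not opp) -> no flip
Dir SE: first cell '.' (not opp) -> no flip

Answer: (3,2)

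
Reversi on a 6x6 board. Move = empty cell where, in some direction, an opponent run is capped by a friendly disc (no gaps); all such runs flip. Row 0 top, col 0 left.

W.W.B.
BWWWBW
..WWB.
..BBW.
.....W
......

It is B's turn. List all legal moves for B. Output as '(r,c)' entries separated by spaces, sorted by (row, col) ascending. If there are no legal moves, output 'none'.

Answer: (0,3) (2,1) (3,1) (3,5) (4,4)

Derivation:
(0,1): no bracket -> illegal
(0,3): flips 2 -> legal
(0,5): no bracket -> illegal
(2,0): no bracket -> illegal
(2,1): flips 2 -> legal
(2,5): no bracket -> illegal
(3,1): flips 2 -> legal
(3,5): flips 1 -> legal
(4,3): no bracket -> illegal
(4,4): flips 1 -> legal
(5,4): no bracket -> illegal
(5,5): no bracket -> illegal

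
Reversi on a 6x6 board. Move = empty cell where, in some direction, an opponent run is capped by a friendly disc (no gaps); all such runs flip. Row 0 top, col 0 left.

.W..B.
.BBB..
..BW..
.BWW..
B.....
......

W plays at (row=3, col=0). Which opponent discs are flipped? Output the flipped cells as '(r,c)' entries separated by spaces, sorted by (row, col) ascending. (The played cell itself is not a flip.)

Dir NW: edge -> no flip
Dir N: first cell '.' (not opp) -> no flip
Dir NE: first cell '.' (not opp) -> no flip
Dir W: edge -> no flip
Dir E: opp run (3,1) capped by W -> flip
Dir SW: edge -> no flip
Dir S: opp run (4,0), next='.' -> no flip
Dir SE: first cell '.' (not opp) -> no flip

Answer: (3,1)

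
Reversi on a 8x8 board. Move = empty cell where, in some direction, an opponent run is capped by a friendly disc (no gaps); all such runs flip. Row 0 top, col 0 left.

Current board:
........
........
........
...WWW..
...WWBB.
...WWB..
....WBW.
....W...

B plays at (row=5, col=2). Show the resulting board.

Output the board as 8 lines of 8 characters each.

Answer: ........
........
........
...WWW..
...WWBB.
..BBBB..
....WBW.
....W...

Derivation:
Place B at (5,2); scan 8 dirs for brackets.
Dir NW: first cell '.' (not opp) -> no flip
Dir N: first cell '.' (not opp) -> no flip
Dir NE: opp run (4,3) (3,4), next='.' -> no flip
Dir W: first cell '.' (not opp) -> no flip
Dir E: opp run (5,3) (5,4) capped by B -> flip
Dir SW: first cell '.' (not opp) -> no flip
Dir S: first cell '.' (not opp) -> no flip
Dir SE: first cell '.' (not opp) -> no flip
All flips: (5,3) (5,4)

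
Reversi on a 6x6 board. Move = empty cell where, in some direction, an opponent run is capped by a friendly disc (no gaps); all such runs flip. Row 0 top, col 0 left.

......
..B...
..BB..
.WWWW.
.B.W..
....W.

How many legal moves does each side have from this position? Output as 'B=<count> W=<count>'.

Answer: B=6 W=7

Derivation:
-- B to move --
(2,0): no bracket -> illegal
(2,1): flips 1 -> legal
(2,4): no bracket -> illegal
(2,5): no bracket -> illegal
(3,0): no bracket -> illegal
(3,5): no bracket -> illegal
(4,0): flips 1 -> legal
(4,2): flips 1 -> legal
(4,4): flips 1 -> legal
(4,5): flips 1 -> legal
(5,2): no bracket -> illegal
(5,3): flips 2 -> legal
(5,5): no bracket -> illegal
B mobility = 6
-- W to move --
(0,1): flips 2 -> legal
(0,2): flips 2 -> legal
(0,3): no bracket -> illegal
(1,1): flips 1 -> legal
(1,3): flips 2 -> legal
(1,4): flips 1 -> legal
(2,1): no bracket -> illegal
(2,4): no bracket -> illegal
(3,0): no bracket -> illegal
(4,0): no bracket -> illegal
(4,2): no bracket -> illegal
(5,0): flips 1 -> legal
(5,1): flips 1 -> legal
(5,2): no bracket -> illegal
W mobility = 7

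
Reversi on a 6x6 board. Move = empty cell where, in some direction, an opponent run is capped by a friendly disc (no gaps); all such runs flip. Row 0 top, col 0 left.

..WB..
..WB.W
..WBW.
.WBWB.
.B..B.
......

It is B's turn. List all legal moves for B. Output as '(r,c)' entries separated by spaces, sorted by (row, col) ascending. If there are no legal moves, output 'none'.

(0,1): flips 2 -> legal
(0,4): no bracket -> illegal
(0,5): no bracket -> illegal
(1,1): flips 3 -> legal
(1,4): flips 1 -> legal
(2,0): no bracket -> illegal
(2,1): flips 3 -> legal
(2,5): flips 1 -> legal
(3,0): flips 1 -> legal
(3,5): flips 1 -> legal
(4,0): flips 2 -> legal
(4,2): no bracket -> illegal
(4,3): flips 1 -> legal

Answer: (0,1) (1,1) (1,4) (2,1) (2,5) (3,0) (3,5) (4,0) (4,3)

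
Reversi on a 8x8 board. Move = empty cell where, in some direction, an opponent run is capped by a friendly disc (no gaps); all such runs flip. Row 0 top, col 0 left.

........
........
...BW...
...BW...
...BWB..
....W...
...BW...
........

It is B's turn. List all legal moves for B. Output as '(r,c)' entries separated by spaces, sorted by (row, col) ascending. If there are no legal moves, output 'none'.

(1,3): no bracket -> illegal
(1,4): no bracket -> illegal
(1,5): flips 1 -> legal
(2,5): flips 2 -> legal
(3,5): flips 1 -> legal
(5,3): no bracket -> illegal
(5,5): flips 1 -> legal
(6,5): flips 2 -> legal
(7,3): no bracket -> illegal
(7,4): no bracket -> illegal
(7,5): no bracket -> illegal

Answer: (1,5) (2,5) (3,5) (5,5) (6,5)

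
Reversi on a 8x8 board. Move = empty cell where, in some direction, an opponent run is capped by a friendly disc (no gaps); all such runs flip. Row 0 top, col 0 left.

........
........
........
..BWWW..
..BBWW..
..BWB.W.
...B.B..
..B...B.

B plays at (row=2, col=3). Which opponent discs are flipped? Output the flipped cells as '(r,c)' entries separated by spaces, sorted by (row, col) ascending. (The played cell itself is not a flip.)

Dir NW: first cell '.' (not opp) -> no flip
Dir N: first cell '.' (not opp) -> no flip
Dir NE: first cell '.' (not opp) -> no flip
Dir W: first cell '.' (not opp) -> no flip
Dir E: first cell '.' (not opp) -> no flip
Dir SW: first cell 'B' (not opp) -> no flip
Dir S: opp run (3,3) capped by B -> flip
Dir SE: opp run (3,4) (4,5) (5,6), next='.' -> no flip

Answer: (3,3)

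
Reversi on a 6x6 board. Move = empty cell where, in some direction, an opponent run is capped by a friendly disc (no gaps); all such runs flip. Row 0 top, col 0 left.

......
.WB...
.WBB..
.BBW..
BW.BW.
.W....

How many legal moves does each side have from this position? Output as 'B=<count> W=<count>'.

Answer: B=10 W=8

Derivation:
-- B to move --
(0,0): flips 1 -> legal
(0,1): flips 2 -> legal
(0,2): no bracket -> illegal
(1,0): flips 2 -> legal
(2,0): flips 1 -> legal
(2,4): no bracket -> illegal
(3,0): flips 1 -> legal
(3,4): flips 1 -> legal
(3,5): no bracket -> illegal
(4,2): flips 1 -> legal
(4,5): flips 1 -> legal
(5,0): flips 1 -> legal
(5,2): no bracket -> illegal
(5,3): no bracket -> illegal
(5,4): no bracket -> illegal
(5,5): flips 2 -> legal
B mobility = 10
-- W to move --
(0,1): no bracket -> illegal
(0,2): no bracket -> illegal
(0,3): flips 1 -> legal
(1,3): flips 2 -> legal
(1,4): flips 2 -> legal
(2,0): no bracket -> illegal
(2,4): flips 2 -> legal
(3,0): flips 2 -> legal
(3,4): no bracket -> illegal
(4,2): flips 1 -> legal
(5,0): no bracket -> illegal
(5,2): no bracket -> illegal
(5,3): flips 1 -> legal
(5,4): flips 2 -> legal
W mobility = 8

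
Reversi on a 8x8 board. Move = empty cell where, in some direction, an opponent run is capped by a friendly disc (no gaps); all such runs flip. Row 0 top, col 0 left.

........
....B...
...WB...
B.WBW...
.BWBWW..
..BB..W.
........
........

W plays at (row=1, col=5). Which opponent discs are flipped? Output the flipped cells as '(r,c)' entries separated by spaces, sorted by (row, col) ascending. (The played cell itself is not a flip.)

Dir NW: first cell '.' (not opp) -> no flip
Dir N: first cell '.' (not opp) -> no flip
Dir NE: first cell '.' (not opp) -> no flip
Dir W: opp run (1,4), next='.' -> no flip
Dir E: first cell '.' (not opp) -> no flip
Dir SW: opp run (2,4) (3,3) capped by W -> flip
Dir S: first cell '.' (not opp) -> no flip
Dir SE: first cell '.' (not opp) -> no flip

Answer: (2,4) (3,3)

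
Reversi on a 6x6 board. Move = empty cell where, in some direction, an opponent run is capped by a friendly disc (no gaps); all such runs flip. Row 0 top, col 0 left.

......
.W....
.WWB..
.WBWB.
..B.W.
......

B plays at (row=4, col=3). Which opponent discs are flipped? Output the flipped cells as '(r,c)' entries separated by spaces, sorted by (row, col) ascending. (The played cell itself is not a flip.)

Dir NW: first cell 'B' (not opp) -> no flip
Dir N: opp run (3,3) capped by B -> flip
Dir NE: first cell 'B' (not opp) -> no flip
Dir W: first cell 'B' (not opp) -> no flip
Dir E: opp run (4,4), next='.' -> no flip
Dir SW: first cell '.' (not opp) -> no flip
Dir S: first cell '.' (not opp) -> no flip
Dir SE: first cell '.' (not opp) -> no flip

Answer: (3,3)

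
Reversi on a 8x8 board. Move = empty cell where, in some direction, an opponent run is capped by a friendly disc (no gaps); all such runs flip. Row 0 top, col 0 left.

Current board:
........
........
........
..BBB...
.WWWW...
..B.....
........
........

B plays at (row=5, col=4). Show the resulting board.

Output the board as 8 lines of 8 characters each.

Answer: ........
........
........
..BBB...
.WWBB...
..B.B...
........
........

Derivation:
Place B at (5,4); scan 8 dirs for brackets.
Dir NW: opp run (4,3) capped by B -> flip
Dir N: opp run (4,4) capped by B -> flip
Dir NE: first cell '.' (not opp) -> no flip
Dir W: first cell '.' (not opp) -> no flip
Dir E: first cell '.' (not opp) -> no flip
Dir SW: first cell '.' (not opp) -> no flip
Dir S: first cell '.' (not opp) -> no flip
Dir SE: first cell '.' (not opp) -> no flip
All flips: (4,3) (4,4)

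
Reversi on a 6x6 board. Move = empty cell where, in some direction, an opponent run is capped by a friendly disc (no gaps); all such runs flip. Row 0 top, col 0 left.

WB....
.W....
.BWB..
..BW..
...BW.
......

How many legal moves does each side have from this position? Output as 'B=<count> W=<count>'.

-- B to move --
(0,2): no bracket -> illegal
(1,0): no bracket -> illegal
(1,2): flips 1 -> legal
(1,3): no bracket -> illegal
(2,0): no bracket -> illegal
(2,4): no bracket -> illegal
(3,1): no bracket -> illegal
(3,4): flips 1 -> legal
(3,5): no bracket -> illegal
(4,2): no bracket -> illegal
(4,5): flips 1 -> legal
(5,3): no bracket -> illegal
(5,4): no bracket -> illegal
(5,5): no bracket -> illegal
B mobility = 3
-- W to move --
(0,2): flips 1 -> legal
(1,0): no bracket -> illegal
(1,2): no bracket -> illegal
(1,3): flips 1 -> legal
(1,4): no bracket -> illegal
(2,0): flips 1 -> legal
(2,4): flips 1 -> legal
(3,0): no bracket -> illegal
(3,1): flips 2 -> legal
(3,4): no bracket -> illegal
(4,1): no bracket -> illegal
(4,2): flips 2 -> legal
(5,2): no bracket -> illegal
(5,3): flips 1 -> legal
(5,4): no bracket -> illegal
W mobility = 7

Answer: B=3 W=7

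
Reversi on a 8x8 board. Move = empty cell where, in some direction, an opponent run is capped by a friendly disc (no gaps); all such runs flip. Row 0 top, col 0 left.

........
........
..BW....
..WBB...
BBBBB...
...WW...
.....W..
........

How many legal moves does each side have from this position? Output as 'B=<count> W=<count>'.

-- B to move --
(1,2): flips 1 -> legal
(1,3): flips 1 -> legal
(1,4): flips 2 -> legal
(2,1): flips 1 -> legal
(2,4): flips 1 -> legal
(3,1): flips 1 -> legal
(4,5): no bracket -> illegal
(5,2): no bracket -> illegal
(5,5): no bracket -> illegal
(5,6): no bracket -> illegal
(6,2): flips 1 -> legal
(6,3): flips 1 -> legal
(6,4): flips 2 -> legal
(6,6): no bracket -> illegal
(7,4): no bracket -> illegal
(7,5): no bracket -> illegal
(7,6): flips 2 -> legal
B mobility = 10
-- W to move --
(1,1): no bracket -> illegal
(1,2): flips 1 -> legal
(1,3): no bracket -> illegal
(2,1): flips 1 -> legal
(2,4): flips 2 -> legal
(2,5): no bracket -> illegal
(3,0): no bracket -> illegal
(3,1): flips 1 -> legal
(3,5): flips 3 -> legal
(4,5): flips 1 -> legal
(5,0): flips 1 -> legal
(5,1): no bracket -> illegal
(5,2): flips 1 -> legal
(5,5): no bracket -> illegal
W mobility = 8

Answer: B=10 W=8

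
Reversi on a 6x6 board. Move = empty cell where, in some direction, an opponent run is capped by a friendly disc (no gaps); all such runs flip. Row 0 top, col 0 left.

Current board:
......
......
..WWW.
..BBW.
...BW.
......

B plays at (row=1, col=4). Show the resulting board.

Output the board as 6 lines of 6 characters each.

Place B at (1,4); scan 8 dirs for brackets.
Dir NW: first cell '.' (not opp) -> no flip
Dir N: first cell '.' (not opp) -> no flip
Dir NE: first cell '.' (not opp) -> no flip
Dir W: first cell '.' (not opp) -> no flip
Dir E: first cell '.' (not opp) -> no flip
Dir SW: opp run (2,3) capped by B -> flip
Dir S: opp run (2,4) (3,4) (4,4), next='.' -> no flip
Dir SE: first cell '.' (not opp) -> no flip
All flips: (2,3)

Answer: ......
....B.
..WBW.
..BBW.
...BW.
......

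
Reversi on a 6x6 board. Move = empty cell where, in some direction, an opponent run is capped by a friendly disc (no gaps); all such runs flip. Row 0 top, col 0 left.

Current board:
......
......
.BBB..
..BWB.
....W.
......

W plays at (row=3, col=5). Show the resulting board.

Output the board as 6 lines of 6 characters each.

Place W at (3,5); scan 8 dirs for brackets.
Dir NW: first cell '.' (not opp) -> no flip
Dir N: first cell '.' (not opp) -> no flip
Dir NE: edge -> no flip
Dir W: opp run (3,4) capped by W -> flip
Dir E: edge -> no flip
Dir SW: first cell 'W' (not opp) -> no flip
Dir S: first cell '.' (not opp) -> no flip
Dir SE: edge -> no flip
All flips: (3,4)

Answer: ......
......
.BBB..
..BWWW
....W.
......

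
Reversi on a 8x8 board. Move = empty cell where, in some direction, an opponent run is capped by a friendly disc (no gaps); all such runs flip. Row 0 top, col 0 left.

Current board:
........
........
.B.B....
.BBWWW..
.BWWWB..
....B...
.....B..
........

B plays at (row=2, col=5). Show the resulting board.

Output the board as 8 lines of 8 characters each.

Place B at (2,5); scan 8 dirs for brackets.
Dir NW: first cell '.' (not opp) -> no flip
Dir N: first cell '.' (not opp) -> no flip
Dir NE: first cell '.' (not opp) -> no flip
Dir W: first cell '.' (not opp) -> no flip
Dir E: first cell '.' (not opp) -> no flip
Dir SW: opp run (3,4) (4,3), next='.' -> no flip
Dir S: opp run (3,5) capped by B -> flip
Dir SE: first cell '.' (not opp) -> no flip
All flips: (3,5)

Answer: ........
........
.B.B.B..
.BBWWB..
.BWWWB..
....B...
.....B..
........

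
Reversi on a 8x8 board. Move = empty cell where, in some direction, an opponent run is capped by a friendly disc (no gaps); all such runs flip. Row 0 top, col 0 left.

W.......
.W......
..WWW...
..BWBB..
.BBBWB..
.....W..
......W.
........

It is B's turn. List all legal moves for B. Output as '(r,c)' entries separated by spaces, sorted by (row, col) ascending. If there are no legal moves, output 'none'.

(0,1): no bracket -> illegal
(0,2): no bracket -> illegal
(1,0): no bracket -> illegal
(1,2): flips 2 -> legal
(1,3): flips 3 -> legal
(1,4): flips 2 -> legal
(1,5): flips 2 -> legal
(2,0): no bracket -> illegal
(2,1): no bracket -> illegal
(2,5): no bracket -> illegal
(3,1): no bracket -> illegal
(4,6): no bracket -> illegal
(5,3): flips 1 -> legal
(5,4): flips 1 -> legal
(5,6): no bracket -> illegal
(5,7): no bracket -> illegal
(6,4): no bracket -> illegal
(6,5): flips 1 -> legal
(6,7): no bracket -> illegal
(7,5): no bracket -> illegal
(7,6): no bracket -> illegal
(7,7): no bracket -> illegal

Answer: (1,2) (1,3) (1,4) (1,5) (5,3) (5,4) (6,5)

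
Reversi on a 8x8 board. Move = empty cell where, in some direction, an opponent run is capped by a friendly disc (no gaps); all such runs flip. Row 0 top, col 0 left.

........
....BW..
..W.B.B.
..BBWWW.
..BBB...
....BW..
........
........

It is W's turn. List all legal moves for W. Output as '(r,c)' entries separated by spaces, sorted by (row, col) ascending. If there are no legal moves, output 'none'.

(0,3): no bracket -> illegal
(0,4): flips 2 -> legal
(0,5): no bracket -> illegal
(1,3): flips 2 -> legal
(1,6): flips 1 -> legal
(1,7): flips 1 -> legal
(2,1): no bracket -> illegal
(2,3): no bracket -> illegal
(2,5): no bracket -> illegal
(2,7): no bracket -> illegal
(3,1): flips 2 -> legal
(3,7): flips 1 -> legal
(4,1): no bracket -> illegal
(4,5): no bracket -> illegal
(5,1): flips 3 -> legal
(5,2): flips 3 -> legal
(5,3): flips 2 -> legal
(6,3): no bracket -> illegal
(6,4): flips 2 -> legal
(6,5): no bracket -> illegal

Answer: (0,4) (1,3) (1,6) (1,7) (3,1) (3,7) (5,1) (5,2) (5,3) (6,4)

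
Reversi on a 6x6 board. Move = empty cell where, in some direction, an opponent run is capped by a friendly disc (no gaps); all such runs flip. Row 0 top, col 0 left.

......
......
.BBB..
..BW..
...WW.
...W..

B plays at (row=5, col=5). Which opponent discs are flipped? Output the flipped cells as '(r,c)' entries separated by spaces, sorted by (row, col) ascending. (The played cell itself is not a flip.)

Dir NW: opp run (4,4) (3,3) capped by B -> flip
Dir N: first cell '.' (not opp) -> no flip
Dir NE: edge -> no flip
Dir W: first cell '.' (not opp) -> no flip
Dir E: edge -> no flip
Dir SW: edge -> no flip
Dir S: edge -> no flip
Dir SE: edge -> no flip

Answer: (3,3) (4,4)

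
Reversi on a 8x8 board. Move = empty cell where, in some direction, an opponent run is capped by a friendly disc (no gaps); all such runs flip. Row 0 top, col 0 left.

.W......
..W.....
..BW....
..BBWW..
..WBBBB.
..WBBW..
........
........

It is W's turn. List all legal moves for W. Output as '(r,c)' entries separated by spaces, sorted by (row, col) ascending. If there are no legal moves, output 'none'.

Answer: (1,1) (2,1) (2,4) (3,1) (3,7) (4,1) (4,7) (5,6) (5,7) (6,2) (6,3) (6,4)

Derivation:
(1,1): flips 3 -> legal
(1,3): no bracket -> illegal
(2,1): flips 1 -> legal
(2,4): flips 1 -> legal
(3,1): flips 2 -> legal
(3,6): no bracket -> illegal
(3,7): flips 1 -> legal
(4,1): flips 1 -> legal
(4,7): flips 4 -> legal
(5,6): flips 1 -> legal
(5,7): flips 1 -> legal
(6,2): flips 2 -> legal
(6,3): flips 3 -> legal
(6,4): flips 3 -> legal
(6,5): no bracket -> illegal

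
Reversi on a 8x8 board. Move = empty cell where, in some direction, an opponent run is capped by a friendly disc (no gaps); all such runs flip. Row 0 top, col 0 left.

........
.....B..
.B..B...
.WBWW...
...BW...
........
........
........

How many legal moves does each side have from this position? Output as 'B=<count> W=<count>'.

-- B to move --
(2,0): no bracket -> illegal
(2,2): no bracket -> illegal
(2,3): flips 1 -> legal
(2,5): flips 1 -> legal
(3,0): flips 1 -> legal
(3,5): flips 2 -> legal
(4,0): no bracket -> illegal
(4,1): flips 1 -> legal
(4,2): flips 1 -> legal
(4,5): flips 1 -> legal
(5,3): no bracket -> illegal
(5,4): flips 2 -> legal
(5,5): no bracket -> illegal
B mobility = 8
-- W to move --
(0,4): no bracket -> illegal
(0,5): no bracket -> illegal
(0,6): flips 2 -> legal
(1,0): no bracket -> illegal
(1,1): flips 1 -> legal
(1,2): no bracket -> illegal
(1,3): no bracket -> illegal
(1,4): flips 1 -> legal
(1,6): no bracket -> illegal
(2,0): no bracket -> illegal
(2,2): no bracket -> illegal
(2,3): no bracket -> illegal
(2,5): no bracket -> illegal
(2,6): no bracket -> illegal
(3,0): no bracket -> illegal
(3,5): no bracket -> illegal
(4,1): no bracket -> illegal
(4,2): flips 1 -> legal
(5,2): flips 1 -> legal
(5,3): flips 1 -> legal
(5,4): no bracket -> illegal
W mobility = 6

Answer: B=8 W=6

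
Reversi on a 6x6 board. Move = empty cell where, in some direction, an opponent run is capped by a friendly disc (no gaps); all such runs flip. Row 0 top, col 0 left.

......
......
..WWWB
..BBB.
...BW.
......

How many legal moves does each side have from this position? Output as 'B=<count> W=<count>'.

Answer: B=9 W=4

Derivation:
-- B to move --
(1,1): flips 1 -> legal
(1,2): flips 2 -> legal
(1,3): flips 1 -> legal
(1,4): flips 2 -> legal
(1,5): flips 1 -> legal
(2,1): flips 3 -> legal
(3,1): no bracket -> illegal
(3,5): no bracket -> illegal
(4,5): flips 1 -> legal
(5,3): no bracket -> illegal
(5,4): flips 1 -> legal
(5,5): flips 1 -> legal
B mobility = 9
-- W to move --
(1,4): no bracket -> illegal
(1,5): no bracket -> illegal
(2,1): no bracket -> illegal
(3,1): no bracket -> illegal
(3,5): no bracket -> illegal
(4,1): flips 1 -> legal
(4,2): flips 3 -> legal
(4,5): flips 1 -> legal
(5,2): no bracket -> illegal
(5,3): flips 2 -> legal
(5,4): no bracket -> illegal
W mobility = 4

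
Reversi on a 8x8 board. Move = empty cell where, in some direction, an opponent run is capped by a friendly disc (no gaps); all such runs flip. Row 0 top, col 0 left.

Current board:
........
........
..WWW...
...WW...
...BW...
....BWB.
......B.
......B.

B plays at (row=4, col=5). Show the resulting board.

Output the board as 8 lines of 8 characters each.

Answer: ........
........
..WWW...
...WW...
...BBB..
....BWB.
......B.
......B.

Derivation:
Place B at (4,5); scan 8 dirs for brackets.
Dir NW: opp run (3,4) (2,3), next='.' -> no flip
Dir N: first cell '.' (not opp) -> no flip
Dir NE: first cell '.' (not opp) -> no flip
Dir W: opp run (4,4) capped by B -> flip
Dir E: first cell '.' (not opp) -> no flip
Dir SW: first cell 'B' (not opp) -> no flip
Dir S: opp run (5,5), next='.' -> no flip
Dir SE: first cell 'B' (not opp) -> no flip
All flips: (4,4)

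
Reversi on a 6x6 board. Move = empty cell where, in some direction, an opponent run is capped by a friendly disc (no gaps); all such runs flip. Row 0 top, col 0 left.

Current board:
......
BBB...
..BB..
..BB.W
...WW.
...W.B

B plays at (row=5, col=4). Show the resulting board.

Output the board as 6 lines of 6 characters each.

Place B at (5,4); scan 8 dirs for brackets.
Dir NW: opp run (4,3) capped by B -> flip
Dir N: opp run (4,4), next='.' -> no flip
Dir NE: first cell '.' (not opp) -> no flip
Dir W: opp run (5,3), next='.' -> no flip
Dir E: first cell 'B' (not opp) -> no flip
Dir SW: edge -> no flip
Dir S: edge -> no flip
Dir SE: edge -> no flip
All flips: (4,3)

Answer: ......
BBB...
..BB..
..BB.W
...BW.
...WBB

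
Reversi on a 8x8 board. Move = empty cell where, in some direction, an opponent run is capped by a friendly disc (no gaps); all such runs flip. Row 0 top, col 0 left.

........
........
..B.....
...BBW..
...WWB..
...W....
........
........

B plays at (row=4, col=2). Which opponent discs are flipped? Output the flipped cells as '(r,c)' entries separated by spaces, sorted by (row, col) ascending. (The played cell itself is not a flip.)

Answer: (4,3) (4,4)

Derivation:
Dir NW: first cell '.' (not opp) -> no flip
Dir N: first cell '.' (not opp) -> no flip
Dir NE: first cell 'B' (not opp) -> no flip
Dir W: first cell '.' (not opp) -> no flip
Dir E: opp run (4,3) (4,4) capped by B -> flip
Dir SW: first cell '.' (not opp) -> no flip
Dir S: first cell '.' (not opp) -> no flip
Dir SE: opp run (5,3), next='.' -> no flip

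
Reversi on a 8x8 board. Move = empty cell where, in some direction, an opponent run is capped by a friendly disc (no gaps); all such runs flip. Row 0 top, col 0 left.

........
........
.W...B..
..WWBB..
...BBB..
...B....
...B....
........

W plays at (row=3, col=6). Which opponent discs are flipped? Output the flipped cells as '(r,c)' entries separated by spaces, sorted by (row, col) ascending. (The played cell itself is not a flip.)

Dir NW: opp run (2,5), next='.' -> no flip
Dir N: first cell '.' (not opp) -> no flip
Dir NE: first cell '.' (not opp) -> no flip
Dir W: opp run (3,5) (3,4) capped by W -> flip
Dir E: first cell '.' (not opp) -> no flip
Dir SW: opp run (4,5), next='.' -> no flip
Dir S: first cell '.' (not opp) -> no flip
Dir SE: first cell '.' (not opp) -> no flip

Answer: (3,4) (3,5)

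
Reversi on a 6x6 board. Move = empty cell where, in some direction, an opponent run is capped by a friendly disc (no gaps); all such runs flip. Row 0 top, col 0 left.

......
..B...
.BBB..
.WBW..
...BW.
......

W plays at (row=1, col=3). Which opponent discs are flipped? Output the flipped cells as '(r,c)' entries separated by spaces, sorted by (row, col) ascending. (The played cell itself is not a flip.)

Answer: (2,2) (2,3)

Derivation:
Dir NW: first cell '.' (not opp) -> no flip
Dir N: first cell '.' (not opp) -> no flip
Dir NE: first cell '.' (not opp) -> no flip
Dir W: opp run (1,2), next='.' -> no flip
Dir E: first cell '.' (not opp) -> no flip
Dir SW: opp run (2,2) capped by W -> flip
Dir S: opp run (2,3) capped by W -> flip
Dir SE: first cell '.' (not opp) -> no flip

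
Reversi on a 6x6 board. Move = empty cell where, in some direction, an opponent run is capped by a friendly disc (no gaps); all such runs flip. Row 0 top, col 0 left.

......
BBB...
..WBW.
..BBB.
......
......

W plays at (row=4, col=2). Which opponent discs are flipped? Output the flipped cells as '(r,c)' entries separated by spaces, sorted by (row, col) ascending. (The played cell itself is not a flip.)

Answer: (3,2) (3,3)

Derivation:
Dir NW: first cell '.' (not opp) -> no flip
Dir N: opp run (3,2) capped by W -> flip
Dir NE: opp run (3,3) capped by W -> flip
Dir W: first cell '.' (not opp) -> no flip
Dir E: first cell '.' (not opp) -> no flip
Dir SW: first cell '.' (not opp) -> no flip
Dir S: first cell '.' (not opp) -> no flip
Dir SE: first cell '.' (not opp) -> no flip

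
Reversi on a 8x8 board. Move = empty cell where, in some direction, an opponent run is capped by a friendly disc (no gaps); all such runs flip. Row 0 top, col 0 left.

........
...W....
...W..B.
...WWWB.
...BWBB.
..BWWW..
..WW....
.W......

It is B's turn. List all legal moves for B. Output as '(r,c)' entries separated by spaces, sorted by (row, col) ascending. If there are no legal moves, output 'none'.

(0,2): no bracket -> illegal
(0,3): flips 3 -> legal
(0,4): no bracket -> illegal
(1,2): flips 2 -> legal
(1,4): no bracket -> illegal
(2,2): no bracket -> illegal
(2,4): flips 1 -> legal
(2,5): flips 2 -> legal
(3,2): flips 3 -> legal
(4,2): no bracket -> illegal
(5,1): no bracket -> illegal
(5,6): flips 3 -> legal
(6,0): no bracket -> illegal
(6,1): no bracket -> illegal
(6,4): flips 1 -> legal
(6,5): flips 2 -> legal
(6,6): no bracket -> illegal
(7,0): no bracket -> illegal
(7,2): flips 3 -> legal
(7,3): flips 2 -> legal
(7,4): flips 1 -> legal

Answer: (0,3) (1,2) (2,4) (2,5) (3,2) (5,6) (6,4) (6,5) (7,2) (7,3) (7,4)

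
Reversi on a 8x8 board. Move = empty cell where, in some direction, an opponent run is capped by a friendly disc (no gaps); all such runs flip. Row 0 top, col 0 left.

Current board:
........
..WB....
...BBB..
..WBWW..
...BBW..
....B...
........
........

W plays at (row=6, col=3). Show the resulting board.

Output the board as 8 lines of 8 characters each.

Place W at (6,3); scan 8 dirs for brackets.
Dir NW: first cell '.' (not opp) -> no flip
Dir N: first cell '.' (not opp) -> no flip
Dir NE: opp run (5,4) capped by W -> flip
Dir W: first cell '.' (not opp) -> no flip
Dir E: first cell '.' (not opp) -> no flip
Dir SW: first cell '.' (not opp) -> no flip
Dir S: first cell '.' (not opp) -> no flip
Dir SE: first cell '.' (not opp) -> no flip
All flips: (5,4)

Answer: ........
..WB....
...BBB..
..WBWW..
...BBW..
....W...
...W....
........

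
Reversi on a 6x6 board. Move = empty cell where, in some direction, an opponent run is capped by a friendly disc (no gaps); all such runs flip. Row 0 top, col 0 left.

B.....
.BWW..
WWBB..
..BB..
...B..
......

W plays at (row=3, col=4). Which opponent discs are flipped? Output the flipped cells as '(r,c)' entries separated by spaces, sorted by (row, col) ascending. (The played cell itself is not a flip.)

Dir NW: opp run (2,3) capped by W -> flip
Dir N: first cell '.' (not opp) -> no flip
Dir NE: first cell '.' (not opp) -> no flip
Dir W: opp run (3,3) (3,2), next='.' -> no flip
Dir E: first cell '.' (not opp) -> no flip
Dir SW: opp run (4,3), next='.' -> no flip
Dir S: first cell '.' (not opp) -> no flip
Dir SE: first cell '.' (not opp) -> no flip

Answer: (2,3)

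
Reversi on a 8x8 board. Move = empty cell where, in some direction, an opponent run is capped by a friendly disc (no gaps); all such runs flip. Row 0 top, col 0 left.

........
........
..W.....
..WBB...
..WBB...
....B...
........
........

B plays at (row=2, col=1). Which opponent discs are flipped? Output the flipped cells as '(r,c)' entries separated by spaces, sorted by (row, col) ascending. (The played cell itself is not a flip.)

Answer: (3,2)

Derivation:
Dir NW: first cell '.' (not opp) -> no flip
Dir N: first cell '.' (not opp) -> no flip
Dir NE: first cell '.' (not opp) -> no flip
Dir W: first cell '.' (not opp) -> no flip
Dir E: opp run (2,2), next='.' -> no flip
Dir SW: first cell '.' (not opp) -> no flip
Dir S: first cell '.' (not opp) -> no flip
Dir SE: opp run (3,2) capped by B -> flip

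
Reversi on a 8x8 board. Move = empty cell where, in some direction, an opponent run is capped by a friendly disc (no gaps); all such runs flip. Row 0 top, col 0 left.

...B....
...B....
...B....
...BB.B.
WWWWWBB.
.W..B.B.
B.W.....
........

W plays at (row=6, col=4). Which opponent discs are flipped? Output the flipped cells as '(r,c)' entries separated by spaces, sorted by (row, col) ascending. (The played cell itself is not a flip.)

Dir NW: first cell '.' (not opp) -> no flip
Dir N: opp run (5,4) capped by W -> flip
Dir NE: first cell '.' (not opp) -> no flip
Dir W: first cell '.' (not opp) -> no flip
Dir E: first cell '.' (not opp) -> no flip
Dir SW: first cell '.' (not opp) -> no flip
Dir S: first cell '.' (not opp) -> no flip
Dir SE: first cell '.' (not opp) -> no flip

Answer: (5,4)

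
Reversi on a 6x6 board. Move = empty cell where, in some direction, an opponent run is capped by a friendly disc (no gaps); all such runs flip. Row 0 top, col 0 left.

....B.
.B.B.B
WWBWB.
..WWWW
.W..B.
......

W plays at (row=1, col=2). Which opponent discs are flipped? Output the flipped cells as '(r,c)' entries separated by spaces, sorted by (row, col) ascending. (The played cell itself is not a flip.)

Answer: (2,2)

Derivation:
Dir NW: first cell '.' (not opp) -> no flip
Dir N: first cell '.' (not opp) -> no flip
Dir NE: first cell '.' (not opp) -> no flip
Dir W: opp run (1,1), next='.' -> no flip
Dir E: opp run (1,3), next='.' -> no flip
Dir SW: first cell 'W' (not opp) -> no flip
Dir S: opp run (2,2) capped by W -> flip
Dir SE: first cell 'W' (not opp) -> no flip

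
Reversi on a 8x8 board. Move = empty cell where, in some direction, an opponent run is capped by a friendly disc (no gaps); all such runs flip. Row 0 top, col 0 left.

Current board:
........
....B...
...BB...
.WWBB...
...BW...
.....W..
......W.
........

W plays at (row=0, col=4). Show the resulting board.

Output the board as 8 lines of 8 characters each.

Answer: ....W...
....W...
...BW...
.WWBW...
...BW...
.....W..
......W.
........

Derivation:
Place W at (0,4); scan 8 dirs for brackets.
Dir NW: edge -> no flip
Dir N: edge -> no flip
Dir NE: edge -> no flip
Dir W: first cell '.' (not opp) -> no flip
Dir E: first cell '.' (not opp) -> no flip
Dir SW: first cell '.' (not opp) -> no flip
Dir S: opp run (1,4) (2,4) (3,4) capped by W -> flip
Dir SE: first cell '.' (not opp) -> no flip
All flips: (1,4) (2,4) (3,4)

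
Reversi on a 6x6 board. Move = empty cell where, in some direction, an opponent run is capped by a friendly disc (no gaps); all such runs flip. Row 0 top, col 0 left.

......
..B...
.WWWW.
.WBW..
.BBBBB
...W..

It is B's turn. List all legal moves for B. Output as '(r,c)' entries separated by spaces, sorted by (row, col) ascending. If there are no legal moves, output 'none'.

(1,0): flips 1 -> legal
(1,1): flips 4 -> legal
(1,3): flips 2 -> legal
(1,4): flips 1 -> legal
(1,5): flips 2 -> legal
(2,0): flips 1 -> legal
(2,5): no bracket -> illegal
(3,0): flips 2 -> legal
(3,4): flips 2 -> legal
(3,5): no bracket -> illegal
(4,0): no bracket -> illegal
(5,2): no bracket -> illegal
(5,4): no bracket -> illegal

Answer: (1,0) (1,1) (1,3) (1,4) (1,5) (2,0) (3,0) (3,4)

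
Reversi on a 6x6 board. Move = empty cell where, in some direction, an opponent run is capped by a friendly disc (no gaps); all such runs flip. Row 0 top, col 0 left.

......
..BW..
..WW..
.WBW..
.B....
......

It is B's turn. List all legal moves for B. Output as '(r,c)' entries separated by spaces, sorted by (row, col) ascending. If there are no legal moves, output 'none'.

(0,2): no bracket -> illegal
(0,3): no bracket -> illegal
(0,4): no bracket -> illegal
(1,1): no bracket -> illegal
(1,4): flips 2 -> legal
(2,0): no bracket -> illegal
(2,1): flips 1 -> legal
(2,4): no bracket -> illegal
(3,0): flips 1 -> legal
(3,4): flips 2 -> legal
(4,0): no bracket -> illegal
(4,2): no bracket -> illegal
(4,3): no bracket -> illegal
(4,4): no bracket -> illegal

Answer: (1,4) (2,1) (3,0) (3,4)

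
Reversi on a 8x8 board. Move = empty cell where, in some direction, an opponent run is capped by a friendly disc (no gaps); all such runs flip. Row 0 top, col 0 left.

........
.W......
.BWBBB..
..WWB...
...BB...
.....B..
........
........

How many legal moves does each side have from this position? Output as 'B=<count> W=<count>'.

-- B to move --
(0,0): flips 3 -> legal
(0,1): flips 1 -> legal
(0,2): no bracket -> illegal
(1,0): no bracket -> illegal
(1,2): no bracket -> illegal
(1,3): no bracket -> illegal
(2,0): no bracket -> illegal
(3,1): flips 2 -> legal
(4,1): flips 1 -> legal
(4,2): flips 1 -> legal
B mobility = 5
-- W to move --
(1,0): flips 1 -> legal
(1,2): no bracket -> illegal
(1,3): flips 1 -> legal
(1,4): flips 1 -> legal
(1,5): flips 1 -> legal
(1,6): no bracket -> illegal
(2,0): flips 1 -> legal
(2,6): flips 3 -> legal
(3,0): no bracket -> illegal
(3,1): flips 1 -> legal
(3,5): flips 1 -> legal
(3,6): no bracket -> illegal
(4,2): no bracket -> illegal
(4,5): no bracket -> illegal
(4,6): no bracket -> illegal
(5,2): no bracket -> illegal
(5,3): flips 1 -> legal
(5,4): flips 1 -> legal
(5,6): no bracket -> illegal
(6,4): no bracket -> illegal
(6,5): no bracket -> illegal
(6,6): flips 2 -> legal
W mobility = 11

Answer: B=5 W=11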